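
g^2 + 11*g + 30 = (g + 5)*(g + 6)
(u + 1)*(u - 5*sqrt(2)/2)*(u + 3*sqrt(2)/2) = u^3 - sqrt(2)*u^2 + u^2 - 15*u/2 - sqrt(2)*u - 15/2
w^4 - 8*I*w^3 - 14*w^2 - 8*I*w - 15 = (w - 5*I)*(w - 3*I)*(w - I)*(w + I)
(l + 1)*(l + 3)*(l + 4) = l^3 + 8*l^2 + 19*l + 12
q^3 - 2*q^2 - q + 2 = (q - 2)*(q - 1)*(q + 1)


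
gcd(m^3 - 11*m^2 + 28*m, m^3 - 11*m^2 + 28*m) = m^3 - 11*m^2 + 28*m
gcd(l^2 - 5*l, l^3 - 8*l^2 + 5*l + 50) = l - 5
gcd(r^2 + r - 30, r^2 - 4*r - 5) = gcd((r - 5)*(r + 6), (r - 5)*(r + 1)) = r - 5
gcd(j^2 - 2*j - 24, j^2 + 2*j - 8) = j + 4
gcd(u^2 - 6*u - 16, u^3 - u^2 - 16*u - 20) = u + 2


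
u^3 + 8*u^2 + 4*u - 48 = (u - 2)*(u + 4)*(u + 6)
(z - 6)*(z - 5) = z^2 - 11*z + 30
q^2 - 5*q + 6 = (q - 3)*(q - 2)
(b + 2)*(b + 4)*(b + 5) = b^3 + 11*b^2 + 38*b + 40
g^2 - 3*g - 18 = (g - 6)*(g + 3)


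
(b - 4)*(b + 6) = b^2 + 2*b - 24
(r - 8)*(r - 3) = r^2 - 11*r + 24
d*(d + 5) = d^2 + 5*d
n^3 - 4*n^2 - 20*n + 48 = (n - 6)*(n - 2)*(n + 4)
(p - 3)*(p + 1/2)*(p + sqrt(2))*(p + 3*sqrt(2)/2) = p^4 - 5*p^3/2 + 5*sqrt(2)*p^3/2 - 25*sqrt(2)*p^2/4 + 3*p^2/2 - 15*p/2 - 15*sqrt(2)*p/4 - 9/2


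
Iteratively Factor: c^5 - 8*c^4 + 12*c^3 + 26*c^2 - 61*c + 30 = (c - 1)*(c^4 - 7*c^3 + 5*c^2 + 31*c - 30) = (c - 5)*(c - 1)*(c^3 - 2*c^2 - 5*c + 6) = (c - 5)*(c - 1)^2*(c^2 - c - 6) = (c - 5)*(c - 1)^2*(c + 2)*(c - 3)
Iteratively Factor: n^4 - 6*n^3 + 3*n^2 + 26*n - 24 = (n + 2)*(n^3 - 8*n^2 + 19*n - 12) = (n - 4)*(n + 2)*(n^2 - 4*n + 3) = (n - 4)*(n - 3)*(n + 2)*(n - 1)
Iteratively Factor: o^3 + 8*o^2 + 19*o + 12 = (o + 1)*(o^2 + 7*o + 12) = (o + 1)*(o + 4)*(o + 3)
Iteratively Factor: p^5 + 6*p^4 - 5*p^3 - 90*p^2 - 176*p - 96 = (p + 1)*(p^4 + 5*p^3 - 10*p^2 - 80*p - 96) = (p + 1)*(p + 2)*(p^3 + 3*p^2 - 16*p - 48) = (p + 1)*(p + 2)*(p + 4)*(p^2 - p - 12) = (p + 1)*(p + 2)*(p + 3)*(p + 4)*(p - 4)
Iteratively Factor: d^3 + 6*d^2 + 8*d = (d + 2)*(d^2 + 4*d) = d*(d + 2)*(d + 4)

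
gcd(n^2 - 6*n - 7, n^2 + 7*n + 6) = n + 1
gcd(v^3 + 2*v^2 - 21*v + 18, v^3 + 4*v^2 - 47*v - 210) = v + 6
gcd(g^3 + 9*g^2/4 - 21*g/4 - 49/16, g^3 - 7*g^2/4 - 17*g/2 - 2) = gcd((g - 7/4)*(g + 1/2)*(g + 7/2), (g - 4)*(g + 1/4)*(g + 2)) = 1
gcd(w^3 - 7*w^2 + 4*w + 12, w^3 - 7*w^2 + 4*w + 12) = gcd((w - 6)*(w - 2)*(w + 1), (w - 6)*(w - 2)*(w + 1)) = w^3 - 7*w^2 + 4*w + 12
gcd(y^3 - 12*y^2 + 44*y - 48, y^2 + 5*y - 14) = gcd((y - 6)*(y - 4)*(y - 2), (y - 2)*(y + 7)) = y - 2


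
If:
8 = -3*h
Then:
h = -8/3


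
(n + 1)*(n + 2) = n^2 + 3*n + 2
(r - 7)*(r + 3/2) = r^2 - 11*r/2 - 21/2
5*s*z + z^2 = z*(5*s + z)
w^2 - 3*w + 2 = (w - 2)*(w - 1)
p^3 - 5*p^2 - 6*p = p*(p - 6)*(p + 1)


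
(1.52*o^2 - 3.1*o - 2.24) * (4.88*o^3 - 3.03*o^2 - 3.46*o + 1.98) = 7.4176*o^5 - 19.7336*o^4 - 6.7974*o^3 + 20.5228*o^2 + 1.6124*o - 4.4352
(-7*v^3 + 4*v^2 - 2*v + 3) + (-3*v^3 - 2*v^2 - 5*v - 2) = -10*v^3 + 2*v^2 - 7*v + 1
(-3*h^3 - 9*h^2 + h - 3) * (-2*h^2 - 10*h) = 6*h^5 + 48*h^4 + 88*h^3 - 4*h^2 + 30*h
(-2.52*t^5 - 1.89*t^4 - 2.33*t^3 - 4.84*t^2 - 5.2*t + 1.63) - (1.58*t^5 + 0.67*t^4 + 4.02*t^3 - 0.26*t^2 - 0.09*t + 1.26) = -4.1*t^5 - 2.56*t^4 - 6.35*t^3 - 4.58*t^2 - 5.11*t + 0.37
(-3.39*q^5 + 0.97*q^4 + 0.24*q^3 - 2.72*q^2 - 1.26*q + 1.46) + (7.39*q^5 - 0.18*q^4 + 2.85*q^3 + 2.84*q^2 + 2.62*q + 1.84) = 4.0*q^5 + 0.79*q^4 + 3.09*q^3 + 0.12*q^2 + 1.36*q + 3.3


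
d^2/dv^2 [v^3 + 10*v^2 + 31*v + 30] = 6*v + 20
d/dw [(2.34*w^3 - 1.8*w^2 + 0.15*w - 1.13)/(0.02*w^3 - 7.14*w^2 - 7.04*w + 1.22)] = (-16.6716*w^4 - 32.9532*w^3 + 22.3752*w^2 - 20.5284*w - 7.7722)/(0.0004*w^6 - 0.2856*w^5 + 50.698*w^4 + 100.58*w^3 + 32.14*w^2 - 17.1776*w + 1.4884)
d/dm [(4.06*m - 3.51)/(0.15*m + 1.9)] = (1.236075*m + 15.65695)/(0.15*m + 1.9)^3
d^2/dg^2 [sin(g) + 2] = -sin(g)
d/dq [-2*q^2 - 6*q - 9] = -4*q - 6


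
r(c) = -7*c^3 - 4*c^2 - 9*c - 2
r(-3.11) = 197.86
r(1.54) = -50.91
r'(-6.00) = -717.00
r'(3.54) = -300.48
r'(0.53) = -19.14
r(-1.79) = 41.44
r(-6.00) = 1420.00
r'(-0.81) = -16.30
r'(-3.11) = -187.23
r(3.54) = -394.52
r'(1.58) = -74.06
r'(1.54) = -71.12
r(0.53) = -8.94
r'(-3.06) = -181.16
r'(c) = -21*c^2 - 8*c - 9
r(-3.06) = 188.65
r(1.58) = -53.82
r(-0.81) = 6.39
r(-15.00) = 22858.00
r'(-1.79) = -61.97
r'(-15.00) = -4614.00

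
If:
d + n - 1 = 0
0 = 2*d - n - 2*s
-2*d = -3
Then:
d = 3/2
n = -1/2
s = 7/4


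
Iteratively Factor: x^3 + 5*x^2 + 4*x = (x + 4)*(x^2 + x) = (x + 1)*(x + 4)*(x)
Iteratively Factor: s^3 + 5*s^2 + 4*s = (s + 4)*(s^2 + s) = s*(s + 4)*(s + 1)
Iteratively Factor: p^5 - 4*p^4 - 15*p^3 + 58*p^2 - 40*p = (p + 4)*(p^4 - 8*p^3 + 17*p^2 - 10*p) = (p - 1)*(p + 4)*(p^3 - 7*p^2 + 10*p) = (p - 2)*(p - 1)*(p + 4)*(p^2 - 5*p) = (p - 5)*(p - 2)*(p - 1)*(p + 4)*(p)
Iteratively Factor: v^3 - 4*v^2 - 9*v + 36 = (v - 4)*(v^2 - 9) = (v - 4)*(v - 3)*(v + 3)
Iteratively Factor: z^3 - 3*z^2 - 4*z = (z)*(z^2 - 3*z - 4) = z*(z - 4)*(z + 1)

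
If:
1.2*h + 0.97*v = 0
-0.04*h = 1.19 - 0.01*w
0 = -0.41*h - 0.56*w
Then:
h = -25.15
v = 31.11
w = 18.41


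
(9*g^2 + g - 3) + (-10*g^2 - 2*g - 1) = -g^2 - g - 4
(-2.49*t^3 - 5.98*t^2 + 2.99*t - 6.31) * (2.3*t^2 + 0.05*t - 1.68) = -5.727*t^5 - 13.8785*t^4 + 10.7612*t^3 - 4.3171*t^2 - 5.3387*t + 10.6008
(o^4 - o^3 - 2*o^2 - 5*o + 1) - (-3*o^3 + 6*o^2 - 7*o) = o^4 + 2*o^3 - 8*o^2 + 2*o + 1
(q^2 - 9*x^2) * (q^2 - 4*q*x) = q^4 - 4*q^3*x - 9*q^2*x^2 + 36*q*x^3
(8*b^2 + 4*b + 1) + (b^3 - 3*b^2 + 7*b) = b^3 + 5*b^2 + 11*b + 1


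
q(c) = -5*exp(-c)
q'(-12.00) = 813773.96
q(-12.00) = -813773.96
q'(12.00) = 0.00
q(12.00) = 0.00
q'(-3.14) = 115.52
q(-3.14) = -115.52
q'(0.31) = 3.67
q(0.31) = -3.67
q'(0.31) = 3.67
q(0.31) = -3.67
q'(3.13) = 0.22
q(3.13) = -0.22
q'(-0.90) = 12.30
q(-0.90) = -12.30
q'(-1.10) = 15.02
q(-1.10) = -15.02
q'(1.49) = 1.13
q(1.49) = -1.13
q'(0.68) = 2.53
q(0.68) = -2.53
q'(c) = 5*exp(-c)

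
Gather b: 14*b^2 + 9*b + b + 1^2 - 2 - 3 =14*b^2 + 10*b - 4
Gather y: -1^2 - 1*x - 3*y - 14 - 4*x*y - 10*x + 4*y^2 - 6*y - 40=-11*x + 4*y^2 + y*(-4*x - 9) - 55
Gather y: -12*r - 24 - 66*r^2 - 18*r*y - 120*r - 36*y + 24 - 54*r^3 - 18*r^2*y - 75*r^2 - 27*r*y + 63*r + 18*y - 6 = -54*r^3 - 141*r^2 - 69*r + y*(-18*r^2 - 45*r - 18) - 6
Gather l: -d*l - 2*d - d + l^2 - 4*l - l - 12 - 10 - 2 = -3*d + l^2 + l*(-d - 5) - 24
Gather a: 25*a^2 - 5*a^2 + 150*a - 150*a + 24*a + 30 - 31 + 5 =20*a^2 + 24*a + 4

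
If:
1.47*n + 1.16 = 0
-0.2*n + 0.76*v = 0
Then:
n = -0.79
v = -0.21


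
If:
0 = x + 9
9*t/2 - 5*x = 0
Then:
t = -10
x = -9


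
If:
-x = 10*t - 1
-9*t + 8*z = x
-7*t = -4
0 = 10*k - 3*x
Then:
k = -99/70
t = 4/7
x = -33/7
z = 3/56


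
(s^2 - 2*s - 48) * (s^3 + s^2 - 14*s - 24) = s^5 - s^4 - 64*s^3 - 44*s^2 + 720*s + 1152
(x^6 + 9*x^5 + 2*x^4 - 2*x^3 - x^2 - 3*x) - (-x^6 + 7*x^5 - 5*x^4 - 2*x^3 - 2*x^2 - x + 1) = 2*x^6 + 2*x^5 + 7*x^4 + x^2 - 2*x - 1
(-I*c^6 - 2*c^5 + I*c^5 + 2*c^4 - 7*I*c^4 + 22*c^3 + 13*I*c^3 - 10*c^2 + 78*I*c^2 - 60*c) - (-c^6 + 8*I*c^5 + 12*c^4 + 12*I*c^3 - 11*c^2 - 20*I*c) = c^6 - I*c^6 - 2*c^5 - 7*I*c^5 - 10*c^4 - 7*I*c^4 + 22*c^3 + I*c^3 + c^2 + 78*I*c^2 - 60*c + 20*I*c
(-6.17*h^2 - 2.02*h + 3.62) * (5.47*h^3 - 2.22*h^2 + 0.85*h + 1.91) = -33.7499*h^5 + 2.648*h^4 + 19.0413*h^3 - 21.5381*h^2 - 0.7812*h + 6.9142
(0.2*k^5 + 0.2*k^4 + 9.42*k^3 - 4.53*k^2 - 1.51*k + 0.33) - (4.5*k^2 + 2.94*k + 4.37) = 0.2*k^5 + 0.2*k^4 + 9.42*k^3 - 9.03*k^2 - 4.45*k - 4.04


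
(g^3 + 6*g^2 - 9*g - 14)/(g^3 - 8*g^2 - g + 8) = (g^2 + 5*g - 14)/(g^2 - 9*g + 8)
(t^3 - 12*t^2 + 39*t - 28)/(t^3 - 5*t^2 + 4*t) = (t - 7)/t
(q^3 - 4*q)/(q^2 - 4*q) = (q^2 - 4)/(q - 4)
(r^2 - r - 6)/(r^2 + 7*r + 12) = (r^2 - r - 6)/(r^2 + 7*r + 12)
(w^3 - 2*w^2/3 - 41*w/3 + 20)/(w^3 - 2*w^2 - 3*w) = (3*w^2 + 7*w - 20)/(3*w*(w + 1))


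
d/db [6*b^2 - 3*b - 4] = 12*b - 3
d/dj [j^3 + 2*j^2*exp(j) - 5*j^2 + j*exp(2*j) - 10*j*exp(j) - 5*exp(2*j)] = 2*j^2*exp(j) + 3*j^2 + 2*j*exp(2*j) - 6*j*exp(j) - 10*j - 9*exp(2*j) - 10*exp(j)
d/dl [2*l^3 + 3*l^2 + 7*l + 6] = 6*l^2 + 6*l + 7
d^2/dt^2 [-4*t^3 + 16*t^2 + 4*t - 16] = 32 - 24*t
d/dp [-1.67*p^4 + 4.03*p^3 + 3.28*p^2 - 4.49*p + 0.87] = -6.68*p^3 + 12.09*p^2 + 6.56*p - 4.49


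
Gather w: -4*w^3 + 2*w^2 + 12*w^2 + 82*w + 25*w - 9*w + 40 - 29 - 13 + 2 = -4*w^3 + 14*w^2 + 98*w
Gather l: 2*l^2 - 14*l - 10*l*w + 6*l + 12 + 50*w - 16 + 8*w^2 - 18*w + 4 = 2*l^2 + l*(-10*w - 8) + 8*w^2 + 32*w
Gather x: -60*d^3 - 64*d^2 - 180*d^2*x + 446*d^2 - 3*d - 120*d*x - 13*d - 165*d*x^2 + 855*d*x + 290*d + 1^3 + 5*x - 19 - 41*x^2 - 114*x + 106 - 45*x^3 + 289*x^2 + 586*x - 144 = -60*d^3 + 382*d^2 + 274*d - 45*x^3 + x^2*(248 - 165*d) + x*(-180*d^2 + 735*d + 477) - 56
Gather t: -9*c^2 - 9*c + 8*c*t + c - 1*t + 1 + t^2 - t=-9*c^2 - 8*c + t^2 + t*(8*c - 2) + 1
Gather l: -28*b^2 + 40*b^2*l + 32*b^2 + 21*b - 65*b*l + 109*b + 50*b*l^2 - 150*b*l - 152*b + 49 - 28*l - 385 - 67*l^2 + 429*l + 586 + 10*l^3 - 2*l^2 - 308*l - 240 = 4*b^2 - 22*b + 10*l^3 + l^2*(50*b - 69) + l*(40*b^2 - 215*b + 93) + 10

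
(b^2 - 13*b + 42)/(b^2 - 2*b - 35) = (b - 6)/(b + 5)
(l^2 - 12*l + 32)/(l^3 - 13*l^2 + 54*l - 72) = (l - 8)/(l^2 - 9*l + 18)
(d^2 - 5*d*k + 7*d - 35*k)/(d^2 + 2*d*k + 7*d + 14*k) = (d - 5*k)/(d + 2*k)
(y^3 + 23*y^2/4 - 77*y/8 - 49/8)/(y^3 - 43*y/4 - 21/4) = (4*y^2 + 21*y - 49)/(2*(2*y^2 - y - 21))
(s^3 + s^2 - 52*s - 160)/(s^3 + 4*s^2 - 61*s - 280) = (s + 4)/(s + 7)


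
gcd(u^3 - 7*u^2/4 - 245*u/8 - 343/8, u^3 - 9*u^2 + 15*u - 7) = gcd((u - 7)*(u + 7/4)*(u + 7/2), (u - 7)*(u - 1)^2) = u - 7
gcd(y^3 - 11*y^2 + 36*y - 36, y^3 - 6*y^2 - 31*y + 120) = y - 3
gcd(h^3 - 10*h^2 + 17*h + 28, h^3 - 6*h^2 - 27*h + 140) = h^2 - 11*h + 28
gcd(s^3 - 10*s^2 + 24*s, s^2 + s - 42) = s - 6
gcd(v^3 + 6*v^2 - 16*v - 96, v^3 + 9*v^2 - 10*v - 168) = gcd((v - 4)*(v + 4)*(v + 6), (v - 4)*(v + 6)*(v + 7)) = v^2 + 2*v - 24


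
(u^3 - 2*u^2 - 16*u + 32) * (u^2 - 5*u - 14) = u^5 - 7*u^4 - 20*u^3 + 140*u^2 + 64*u - 448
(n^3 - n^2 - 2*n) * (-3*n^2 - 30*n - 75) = -3*n^5 - 27*n^4 - 39*n^3 + 135*n^2 + 150*n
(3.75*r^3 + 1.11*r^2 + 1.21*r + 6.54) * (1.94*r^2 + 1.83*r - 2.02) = 7.275*r^5 + 9.0159*r^4 - 3.1963*r^3 + 12.6597*r^2 + 9.524*r - 13.2108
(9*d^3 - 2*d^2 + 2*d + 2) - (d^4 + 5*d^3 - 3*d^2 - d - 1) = -d^4 + 4*d^3 + d^2 + 3*d + 3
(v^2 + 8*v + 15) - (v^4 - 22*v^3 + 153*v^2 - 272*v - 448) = -v^4 + 22*v^3 - 152*v^2 + 280*v + 463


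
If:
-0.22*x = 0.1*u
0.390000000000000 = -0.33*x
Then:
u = 2.60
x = -1.18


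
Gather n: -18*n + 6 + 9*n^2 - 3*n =9*n^2 - 21*n + 6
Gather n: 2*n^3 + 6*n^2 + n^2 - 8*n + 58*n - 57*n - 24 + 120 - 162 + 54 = 2*n^3 + 7*n^2 - 7*n - 12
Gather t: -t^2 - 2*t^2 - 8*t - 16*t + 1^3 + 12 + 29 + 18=-3*t^2 - 24*t + 60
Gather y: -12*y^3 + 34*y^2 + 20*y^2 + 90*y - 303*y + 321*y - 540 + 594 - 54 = -12*y^3 + 54*y^2 + 108*y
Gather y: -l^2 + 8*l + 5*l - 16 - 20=-l^2 + 13*l - 36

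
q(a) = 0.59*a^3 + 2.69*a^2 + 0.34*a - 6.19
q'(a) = 1.77*a^2 + 5.38*a + 0.34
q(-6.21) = -45.86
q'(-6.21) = 35.19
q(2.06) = 11.08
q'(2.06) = 18.93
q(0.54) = -5.13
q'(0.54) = 3.76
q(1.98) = 9.61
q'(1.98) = 17.93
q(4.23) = 88.04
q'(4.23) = 54.77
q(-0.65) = -5.44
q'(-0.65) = -2.41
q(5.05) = 140.11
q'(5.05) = 72.65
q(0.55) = -5.09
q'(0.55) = 3.83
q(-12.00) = -642.43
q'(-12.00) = 190.66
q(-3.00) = 1.07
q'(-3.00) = 0.13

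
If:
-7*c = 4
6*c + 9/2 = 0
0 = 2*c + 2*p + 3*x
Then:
No Solution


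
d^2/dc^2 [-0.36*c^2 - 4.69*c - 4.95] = -0.720000000000000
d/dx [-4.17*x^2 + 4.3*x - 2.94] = 4.3 - 8.34*x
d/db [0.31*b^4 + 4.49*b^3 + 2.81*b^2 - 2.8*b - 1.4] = 1.24*b^3 + 13.47*b^2 + 5.62*b - 2.8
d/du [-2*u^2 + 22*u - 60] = 22 - 4*u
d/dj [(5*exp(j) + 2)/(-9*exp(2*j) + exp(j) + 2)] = ((5*exp(j) + 2)*(18*exp(j) - 1) - 45*exp(2*j) + 5*exp(j) + 10)*exp(j)/(-9*exp(2*j) + exp(j) + 2)^2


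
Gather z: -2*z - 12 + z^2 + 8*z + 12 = z^2 + 6*z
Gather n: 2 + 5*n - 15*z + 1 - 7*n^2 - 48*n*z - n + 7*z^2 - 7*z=-7*n^2 + n*(4 - 48*z) + 7*z^2 - 22*z + 3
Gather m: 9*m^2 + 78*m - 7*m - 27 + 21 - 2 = 9*m^2 + 71*m - 8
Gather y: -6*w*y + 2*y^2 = -6*w*y + 2*y^2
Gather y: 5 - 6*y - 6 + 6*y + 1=0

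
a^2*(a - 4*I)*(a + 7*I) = a^4 + 3*I*a^3 + 28*a^2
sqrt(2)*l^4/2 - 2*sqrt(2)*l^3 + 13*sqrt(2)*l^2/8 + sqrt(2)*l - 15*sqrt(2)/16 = (l - 5/2)*(l - 3/2)*(l - sqrt(2)/2)*(sqrt(2)*l/2 + 1/2)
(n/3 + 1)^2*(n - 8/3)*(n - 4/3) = n^4/9 + 2*n^3/9 - 103*n^2/81 - 44*n/27 + 32/9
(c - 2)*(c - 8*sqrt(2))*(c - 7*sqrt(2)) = c^3 - 15*sqrt(2)*c^2 - 2*c^2 + 30*sqrt(2)*c + 112*c - 224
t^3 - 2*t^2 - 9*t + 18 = (t - 3)*(t - 2)*(t + 3)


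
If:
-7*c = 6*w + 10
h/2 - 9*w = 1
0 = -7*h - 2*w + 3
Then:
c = -607/448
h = 29/64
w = -11/128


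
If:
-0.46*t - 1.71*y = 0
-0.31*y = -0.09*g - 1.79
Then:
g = 3.44444444444444*y - 19.8888888888889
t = -3.71739130434783*y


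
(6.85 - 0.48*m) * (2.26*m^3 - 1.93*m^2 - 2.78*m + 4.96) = -1.0848*m^4 + 16.4074*m^3 - 11.8861*m^2 - 21.4238*m + 33.976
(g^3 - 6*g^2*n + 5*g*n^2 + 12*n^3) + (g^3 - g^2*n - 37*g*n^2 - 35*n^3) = 2*g^3 - 7*g^2*n - 32*g*n^2 - 23*n^3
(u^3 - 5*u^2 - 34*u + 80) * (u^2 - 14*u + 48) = u^5 - 19*u^4 + 84*u^3 + 316*u^2 - 2752*u + 3840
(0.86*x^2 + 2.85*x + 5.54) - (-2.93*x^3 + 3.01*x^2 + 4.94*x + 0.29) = 2.93*x^3 - 2.15*x^2 - 2.09*x + 5.25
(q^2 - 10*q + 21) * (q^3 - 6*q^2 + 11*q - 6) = q^5 - 16*q^4 + 92*q^3 - 242*q^2 + 291*q - 126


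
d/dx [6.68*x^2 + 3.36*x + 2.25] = 13.36*x + 3.36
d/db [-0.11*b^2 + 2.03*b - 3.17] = 2.03 - 0.22*b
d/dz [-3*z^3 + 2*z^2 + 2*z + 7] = -9*z^2 + 4*z + 2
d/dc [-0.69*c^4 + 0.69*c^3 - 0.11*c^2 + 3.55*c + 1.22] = -2.76*c^3 + 2.07*c^2 - 0.22*c + 3.55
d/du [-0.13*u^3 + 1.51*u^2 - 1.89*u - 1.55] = -0.39*u^2 + 3.02*u - 1.89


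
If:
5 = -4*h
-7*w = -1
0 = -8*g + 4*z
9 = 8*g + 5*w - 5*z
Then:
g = -29/7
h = -5/4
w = 1/7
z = -58/7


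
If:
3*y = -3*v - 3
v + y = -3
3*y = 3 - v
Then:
No Solution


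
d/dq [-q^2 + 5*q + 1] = 5 - 2*q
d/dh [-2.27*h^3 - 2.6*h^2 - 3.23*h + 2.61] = -6.81*h^2 - 5.2*h - 3.23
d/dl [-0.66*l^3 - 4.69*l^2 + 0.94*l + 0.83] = -1.98*l^2 - 9.38*l + 0.94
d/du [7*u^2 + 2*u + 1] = 14*u + 2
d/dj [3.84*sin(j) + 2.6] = 3.84*cos(j)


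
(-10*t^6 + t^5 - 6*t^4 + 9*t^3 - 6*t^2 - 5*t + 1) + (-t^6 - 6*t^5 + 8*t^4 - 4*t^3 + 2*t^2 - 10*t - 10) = -11*t^6 - 5*t^5 + 2*t^4 + 5*t^3 - 4*t^2 - 15*t - 9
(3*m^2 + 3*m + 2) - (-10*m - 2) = 3*m^2 + 13*m + 4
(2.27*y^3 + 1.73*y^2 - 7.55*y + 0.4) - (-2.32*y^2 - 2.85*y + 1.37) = 2.27*y^3 + 4.05*y^2 - 4.7*y - 0.97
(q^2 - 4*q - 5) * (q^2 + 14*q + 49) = q^4 + 10*q^3 - 12*q^2 - 266*q - 245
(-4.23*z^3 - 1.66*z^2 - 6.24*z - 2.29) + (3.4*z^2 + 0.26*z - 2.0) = -4.23*z^3 + 1.74*z^2 - 5.98*z - 4.29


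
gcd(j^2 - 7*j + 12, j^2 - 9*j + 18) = j - 3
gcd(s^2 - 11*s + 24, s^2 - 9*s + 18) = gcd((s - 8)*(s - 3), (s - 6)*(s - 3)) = s - 3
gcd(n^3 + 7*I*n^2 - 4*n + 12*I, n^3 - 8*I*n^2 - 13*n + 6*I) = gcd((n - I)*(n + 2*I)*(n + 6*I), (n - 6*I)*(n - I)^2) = n - I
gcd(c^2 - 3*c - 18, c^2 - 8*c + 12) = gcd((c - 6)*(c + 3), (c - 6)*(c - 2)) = c - 6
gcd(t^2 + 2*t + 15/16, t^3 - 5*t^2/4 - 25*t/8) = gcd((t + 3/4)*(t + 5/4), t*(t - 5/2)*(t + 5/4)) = t + 5/4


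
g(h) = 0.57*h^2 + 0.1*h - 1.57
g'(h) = 1.14*h + 0.1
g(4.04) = 8.14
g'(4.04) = 4.71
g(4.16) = 8.71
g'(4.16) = 4.84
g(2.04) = 1.01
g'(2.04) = 2.43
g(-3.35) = 4.49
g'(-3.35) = -3.72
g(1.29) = -0.49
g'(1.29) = 1.57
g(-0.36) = -1.53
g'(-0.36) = -0.31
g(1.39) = -0.33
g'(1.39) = 1.68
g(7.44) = 30.73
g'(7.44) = 8.58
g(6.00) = 19.55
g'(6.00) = 6.94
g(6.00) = 19.55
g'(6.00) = 6.94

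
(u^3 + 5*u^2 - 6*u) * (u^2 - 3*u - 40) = u^5 + 2*u^4 - 61*u^3 - 182*u^2 + 240*u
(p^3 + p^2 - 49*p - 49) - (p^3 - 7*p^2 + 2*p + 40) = 8*p^2 - 51*p - 89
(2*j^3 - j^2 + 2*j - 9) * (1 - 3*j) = -6*j^4 + 5*j^3 - 7*j^2 + 29*j - 9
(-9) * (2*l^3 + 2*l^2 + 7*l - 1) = -18*l^3 - 18*l^2 - 63*l + 9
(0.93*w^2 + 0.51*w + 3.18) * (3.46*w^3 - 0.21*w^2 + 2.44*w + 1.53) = 3.2178*w^5 + 1.5693*w^4 + 13.1649*w^3 + 1.9995*w^2 + 8.5395*w + 4.8654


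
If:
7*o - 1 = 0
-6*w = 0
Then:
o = 1/7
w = 0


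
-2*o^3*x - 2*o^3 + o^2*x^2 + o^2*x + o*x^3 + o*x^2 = (-o + x)*(2*o + x)*(o*x + o)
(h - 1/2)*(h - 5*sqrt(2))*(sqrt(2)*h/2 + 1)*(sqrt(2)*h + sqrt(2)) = h^4 - 4*sqrt(2)*h^3 + h^3/2 - 21*h^2/2 - 2*sqrt(2)*h^2 - 5*h + 2*sqrt(2)*h + 5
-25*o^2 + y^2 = (-5*o + y)*(5*o + y)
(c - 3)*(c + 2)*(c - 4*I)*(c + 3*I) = c^4 - c^3 - I*c^3 + 6*c^2 + I*c^2 - 12*c + 6*I*c - 72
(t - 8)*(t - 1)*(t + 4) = t^3 - 5*t^2 - 28*t + 32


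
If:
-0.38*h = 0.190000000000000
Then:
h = -0.50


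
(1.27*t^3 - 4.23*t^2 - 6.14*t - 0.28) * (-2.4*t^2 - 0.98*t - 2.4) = -3.048*t^5 + 8.9074*t^4 + 15.8334*t^3 + 16.8412*t^2 + 15.0104*t + 0.672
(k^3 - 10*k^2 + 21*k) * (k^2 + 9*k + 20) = k^5 - k^4 - 49*k^3 - 11*k^2 + 420*k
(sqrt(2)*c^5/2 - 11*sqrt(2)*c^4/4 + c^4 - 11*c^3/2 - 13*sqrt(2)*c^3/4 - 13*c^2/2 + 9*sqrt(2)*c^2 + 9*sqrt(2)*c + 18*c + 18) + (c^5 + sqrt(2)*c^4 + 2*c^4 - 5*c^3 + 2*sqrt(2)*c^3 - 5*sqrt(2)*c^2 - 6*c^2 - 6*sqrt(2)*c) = sqrt(2)*c^5/2 + c^5 - 7*sqrt(2)*c^4/4 + 3*c^4 - 21*c^3/2 - 5*sqrt(2)*c^3/4 - 25*c^2/2 + 4*sqrt(2)*c^2 + 3*sqrt(2)*c + 18*c + 18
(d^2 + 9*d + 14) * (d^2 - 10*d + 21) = d^4 - d^3 - 55*d^2 + 49*d + 294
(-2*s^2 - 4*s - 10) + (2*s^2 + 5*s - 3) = s - 13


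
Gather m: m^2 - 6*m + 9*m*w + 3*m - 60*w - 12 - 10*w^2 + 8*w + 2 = m^2 + m*(9*w - 3) - 10*w^2 - 52*w - 10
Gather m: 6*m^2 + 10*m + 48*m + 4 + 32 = 6*m^2 + 58*m + 36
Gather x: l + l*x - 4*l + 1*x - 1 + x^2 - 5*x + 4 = -3*l + x^2 + x*(l - 4) + 3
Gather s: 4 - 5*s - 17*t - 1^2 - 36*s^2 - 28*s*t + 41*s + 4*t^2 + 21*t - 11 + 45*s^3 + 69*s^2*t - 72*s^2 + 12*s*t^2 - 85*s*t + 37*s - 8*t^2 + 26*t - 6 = 45*s^3 + s^2*(69*t - 108) + s*(12*t^2 - 113*t + 73) - 4*t^2 + 30*t - 14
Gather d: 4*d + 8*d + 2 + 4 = 12*d + 6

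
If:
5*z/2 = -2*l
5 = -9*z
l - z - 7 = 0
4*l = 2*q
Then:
No Solution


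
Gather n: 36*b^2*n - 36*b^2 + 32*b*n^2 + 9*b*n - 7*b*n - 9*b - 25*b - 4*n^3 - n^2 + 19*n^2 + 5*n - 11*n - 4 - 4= -36*b^2 - 34*b - 4*n^3 + n^2*(32*b + 18) + n*(36*b^2 + 2*b - 6) - 8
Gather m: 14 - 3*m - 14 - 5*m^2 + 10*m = -5*m^2 + 7*m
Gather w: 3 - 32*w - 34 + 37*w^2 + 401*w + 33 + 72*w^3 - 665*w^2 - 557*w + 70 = 72*w^3 - 628*w^2 - 188*w + 72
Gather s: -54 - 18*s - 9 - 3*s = -21*s - 63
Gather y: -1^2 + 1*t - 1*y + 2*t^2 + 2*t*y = 2*t^2 + t + y*(2*t - 1) - 1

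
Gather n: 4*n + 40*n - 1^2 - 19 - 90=44*n - 110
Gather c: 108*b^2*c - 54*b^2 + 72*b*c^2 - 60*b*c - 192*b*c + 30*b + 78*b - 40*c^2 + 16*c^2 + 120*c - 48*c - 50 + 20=-54*b^2 + 108*b + c^2*(72*b - 24) + c*(108*b^2 - 252*b + 72) - 30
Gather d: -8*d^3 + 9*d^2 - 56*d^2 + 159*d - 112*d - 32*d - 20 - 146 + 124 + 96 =-8*d^3 - 47*d^2 + 15*d + 54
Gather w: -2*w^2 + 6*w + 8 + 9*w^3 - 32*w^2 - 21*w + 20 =9*w^3 - 34*w^2 - 15*w + 28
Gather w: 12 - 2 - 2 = 8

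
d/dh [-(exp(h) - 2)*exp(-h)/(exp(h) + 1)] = (exp(2*h) - 4*exp(h) - 2)*exp(-h)/(exp(2*h) + 2*exp(h) + 1)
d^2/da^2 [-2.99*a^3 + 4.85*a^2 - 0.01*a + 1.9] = 9.7 - 17.94*a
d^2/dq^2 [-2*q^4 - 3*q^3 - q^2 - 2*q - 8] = -24*q^2 - 18*q - 2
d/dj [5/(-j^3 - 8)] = 15*j^2/(j^3 + 8)^2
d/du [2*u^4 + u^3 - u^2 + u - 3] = 8*u^3 + 3*u^2 - 2*u + 1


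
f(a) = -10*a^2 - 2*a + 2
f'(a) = -20*a - 2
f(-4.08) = -156.30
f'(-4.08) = 79.60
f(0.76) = -5.30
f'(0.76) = -17.20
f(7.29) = -544.02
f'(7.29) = -147.80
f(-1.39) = -14.54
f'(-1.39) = 25.80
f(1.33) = -18.35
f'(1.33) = -28.60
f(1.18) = -14.28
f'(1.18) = -25.60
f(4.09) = -173.46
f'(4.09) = -83.80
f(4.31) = -192.38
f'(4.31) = -88.20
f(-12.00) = -1414.00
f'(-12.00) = 238.00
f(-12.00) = -1414.00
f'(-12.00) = 238.00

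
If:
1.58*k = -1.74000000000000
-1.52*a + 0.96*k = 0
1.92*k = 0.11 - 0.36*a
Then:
No Solution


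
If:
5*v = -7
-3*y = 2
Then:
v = -7/5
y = -2/3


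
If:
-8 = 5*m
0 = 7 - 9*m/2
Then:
No Solution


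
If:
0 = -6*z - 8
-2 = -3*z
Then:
No Solution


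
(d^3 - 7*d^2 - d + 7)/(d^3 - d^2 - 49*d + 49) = (d + 1)/(d + 7)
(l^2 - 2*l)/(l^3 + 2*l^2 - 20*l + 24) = l/(l^2 + 4*l - 12)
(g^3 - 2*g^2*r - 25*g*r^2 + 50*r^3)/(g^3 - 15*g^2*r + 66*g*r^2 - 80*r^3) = (-g - 5*r)/(-g + 8*r)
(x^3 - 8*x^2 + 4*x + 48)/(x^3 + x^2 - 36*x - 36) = (x^2 - 2*x - 8)/(x^2 + 7*x + 6)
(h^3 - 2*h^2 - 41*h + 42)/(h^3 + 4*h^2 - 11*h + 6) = (h - 7)/(h - 1)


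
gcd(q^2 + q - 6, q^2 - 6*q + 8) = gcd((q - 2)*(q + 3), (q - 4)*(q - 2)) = q - 2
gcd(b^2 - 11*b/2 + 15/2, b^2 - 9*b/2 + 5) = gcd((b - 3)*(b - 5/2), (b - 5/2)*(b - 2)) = b - 5/2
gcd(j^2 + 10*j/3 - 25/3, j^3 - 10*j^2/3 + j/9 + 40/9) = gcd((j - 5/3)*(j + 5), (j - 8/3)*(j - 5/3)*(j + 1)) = j - 5/3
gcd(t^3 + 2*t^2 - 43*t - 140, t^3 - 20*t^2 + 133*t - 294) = t - 7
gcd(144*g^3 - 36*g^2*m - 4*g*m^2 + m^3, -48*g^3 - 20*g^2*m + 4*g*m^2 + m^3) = 24*g^2 - 2*g*m - m^2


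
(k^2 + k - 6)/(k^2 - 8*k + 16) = (k^2 + k - 6)/(k^2 - 8*k + 16)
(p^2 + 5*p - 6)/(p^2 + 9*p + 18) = (p - 1)/(p + 3)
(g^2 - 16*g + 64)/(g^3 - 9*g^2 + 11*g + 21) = (g^2 - 16*g + 64)/(g^3 - 9*g^2 + 11*g + 21)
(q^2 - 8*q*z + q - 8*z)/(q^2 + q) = (q - 8*z)/q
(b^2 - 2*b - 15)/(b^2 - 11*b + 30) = (b + 3)/(b - 6)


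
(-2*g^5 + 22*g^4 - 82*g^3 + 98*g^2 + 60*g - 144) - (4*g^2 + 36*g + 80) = -2*g^5 + 22*g^4 - 82*g^3 + 94*g^2 + 24*g - 224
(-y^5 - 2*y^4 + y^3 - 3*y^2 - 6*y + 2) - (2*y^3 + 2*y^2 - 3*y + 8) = -y^5 - 2*y^4 - y^3 - 5*y^2 - 3*y - 6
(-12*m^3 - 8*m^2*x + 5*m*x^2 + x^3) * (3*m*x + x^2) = -36*m^4*x - 36*m^3*x^2 + 7*m^2*x^3 + 8*m*x^4 + x^5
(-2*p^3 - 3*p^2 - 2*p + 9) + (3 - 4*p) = -2*p^3 - 3*p^2 - 6*p + 12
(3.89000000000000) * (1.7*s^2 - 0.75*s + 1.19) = 6.613*s^2 - 2.9175*s + 4.6291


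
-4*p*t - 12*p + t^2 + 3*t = (-4*p + t)*(t + 3)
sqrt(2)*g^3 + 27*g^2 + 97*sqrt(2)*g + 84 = (g + 6*sqrt(2))*(g + 7*sqrt(2))*(sqrt(2)*g + 1)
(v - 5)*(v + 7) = v^2 + 2*v - 35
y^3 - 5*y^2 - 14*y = y*(y - 7)*(y + 2)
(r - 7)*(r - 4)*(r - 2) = r^3 - 13*r^2 + 50*r - 56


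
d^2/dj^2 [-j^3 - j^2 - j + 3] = -6*j - 2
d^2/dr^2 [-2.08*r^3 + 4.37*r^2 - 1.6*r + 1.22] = 8.74 - 12.48*r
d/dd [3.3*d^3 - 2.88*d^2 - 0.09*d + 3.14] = 9.9*d^2 - 5.76*d - 0.09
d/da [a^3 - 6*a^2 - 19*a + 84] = 3*a^2 - 12*a - 19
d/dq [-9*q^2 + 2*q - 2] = 2 - 18*q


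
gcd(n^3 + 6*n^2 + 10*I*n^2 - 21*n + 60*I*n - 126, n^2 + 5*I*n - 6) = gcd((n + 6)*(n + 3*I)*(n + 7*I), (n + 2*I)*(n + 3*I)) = n + 3*I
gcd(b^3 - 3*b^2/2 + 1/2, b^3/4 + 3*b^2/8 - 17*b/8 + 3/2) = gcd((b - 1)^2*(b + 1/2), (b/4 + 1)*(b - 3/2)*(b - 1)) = b - 1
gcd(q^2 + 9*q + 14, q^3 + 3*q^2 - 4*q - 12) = q + 2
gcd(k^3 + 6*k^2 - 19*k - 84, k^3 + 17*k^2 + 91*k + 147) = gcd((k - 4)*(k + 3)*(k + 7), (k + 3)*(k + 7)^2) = k^2 + 10*k + 21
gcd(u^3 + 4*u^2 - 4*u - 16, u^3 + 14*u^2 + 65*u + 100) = u + 4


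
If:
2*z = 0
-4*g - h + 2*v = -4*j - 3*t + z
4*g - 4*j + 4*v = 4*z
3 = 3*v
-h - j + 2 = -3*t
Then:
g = -5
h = 3*t + 6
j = -4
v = 1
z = 0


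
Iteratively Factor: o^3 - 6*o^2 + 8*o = (o - 2)*(o^2 - 4*o) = (o - 4)*(o - 2)*(o)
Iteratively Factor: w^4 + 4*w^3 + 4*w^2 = (w)*(w^3 + 4*w^2 + 4*w) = w^2*(w^2 + 4*w + 4) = w^2*(w + 2)*(w + 2)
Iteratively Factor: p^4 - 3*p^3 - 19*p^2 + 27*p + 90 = (p + 3)*(p^3 - 6*p^2 - p + 30) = (p - 3)*(p + 3)*(p^2 - 3*p - 10) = (p - 5)*(p - 3)*(p + 3)*(p + 2)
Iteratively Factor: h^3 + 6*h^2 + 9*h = (h + 3)*(h^2 + 3*h) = h*(h + 3)*(h + 3)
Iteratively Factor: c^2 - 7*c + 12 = (c - 4)*(c - 3)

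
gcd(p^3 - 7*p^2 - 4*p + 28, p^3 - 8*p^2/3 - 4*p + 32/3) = p^2 - 4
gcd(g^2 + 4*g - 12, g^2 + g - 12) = 1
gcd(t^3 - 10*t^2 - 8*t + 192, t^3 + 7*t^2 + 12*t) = t + 4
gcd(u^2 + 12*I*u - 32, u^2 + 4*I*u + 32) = u + 8*I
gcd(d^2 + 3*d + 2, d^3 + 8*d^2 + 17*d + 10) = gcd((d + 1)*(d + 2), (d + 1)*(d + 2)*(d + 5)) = d^2 + 3*d + 2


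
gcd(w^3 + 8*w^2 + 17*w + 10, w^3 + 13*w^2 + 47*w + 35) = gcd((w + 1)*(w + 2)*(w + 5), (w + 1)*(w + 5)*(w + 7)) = w^2 + 6*w + 5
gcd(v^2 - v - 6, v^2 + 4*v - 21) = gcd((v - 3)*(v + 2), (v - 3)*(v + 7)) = v - 3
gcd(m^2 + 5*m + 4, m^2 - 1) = m + 1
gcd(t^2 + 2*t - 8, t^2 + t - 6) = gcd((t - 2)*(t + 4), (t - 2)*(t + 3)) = t - 2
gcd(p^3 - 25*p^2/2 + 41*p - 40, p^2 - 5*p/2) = p - 5/2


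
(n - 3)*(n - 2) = n^2 - 5*n + 6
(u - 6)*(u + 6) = u^2 - 36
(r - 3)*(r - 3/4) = r^2 - 15*r/4 + 9/4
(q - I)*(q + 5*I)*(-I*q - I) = -I*q^3 + 4*q^2 - I*q^2 + 4*q - 5*I*q - 5*I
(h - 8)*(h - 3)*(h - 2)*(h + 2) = h^4 - 11*h^3 + 20*h^2 + 44*h - 96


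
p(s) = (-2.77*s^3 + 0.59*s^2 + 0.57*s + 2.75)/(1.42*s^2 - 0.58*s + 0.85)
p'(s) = (0.58 - 2.84*s)*(-2.77*s^3 + 0.59*s^2 + 0.57*s + 2.75)/(1.42*s^2 - 0.58*s + 0.85)^2 + (-8.31*s^2 + 1.18*s + 0.57)/(1.42*s^2 - 0.58*s + 0.85) = (-3.9334*s^4 + 3.2132*s^3 - 8.2151*s^2 - 6.807*s + 2.0795)/(2.0164*s^4 - 1.6472*s^3 + 2.7504*s^2 - 0.986*s + 0.7225)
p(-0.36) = 2.21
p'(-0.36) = 2.10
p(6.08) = -11.93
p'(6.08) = -2.01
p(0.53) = 2.98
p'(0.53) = -4.14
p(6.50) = -12.78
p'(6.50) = -2.00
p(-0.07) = 3.02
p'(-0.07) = 3.12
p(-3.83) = 6.90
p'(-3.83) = -1.96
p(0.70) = 2.18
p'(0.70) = -5.04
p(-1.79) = 3.03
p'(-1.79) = -1.71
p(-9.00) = 17.05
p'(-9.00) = -1.96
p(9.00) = -17.75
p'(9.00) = -1.98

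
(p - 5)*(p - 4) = p^2 - 9*p + 20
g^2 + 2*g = g*(g + 2)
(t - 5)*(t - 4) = t^2 - 9*t + 20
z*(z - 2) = z^2 - 2*z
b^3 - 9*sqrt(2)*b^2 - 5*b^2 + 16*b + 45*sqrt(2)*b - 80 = (b - 5)*(b - 8*sqrt(2))*(b - sqrt(2))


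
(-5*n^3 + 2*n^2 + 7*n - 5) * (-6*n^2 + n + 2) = 30*n^5 - 17*n^4 - 50*n^3 + 41*n^2 + 9*n - 10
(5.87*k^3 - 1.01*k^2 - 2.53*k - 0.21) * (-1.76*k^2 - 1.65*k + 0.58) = -10.3312*k^5 - 7.9079*k^4 + 9.5239*k^3 + 3.9583*k^2 - 1.1209*k - 0.1218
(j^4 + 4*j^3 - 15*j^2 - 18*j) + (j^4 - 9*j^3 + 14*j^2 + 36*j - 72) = 2*j^4 - 5*j^3 - j^2 + 18*j - 72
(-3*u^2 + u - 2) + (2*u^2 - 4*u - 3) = -u^2 - 3*u - 5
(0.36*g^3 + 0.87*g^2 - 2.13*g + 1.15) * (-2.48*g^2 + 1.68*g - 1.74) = -0.8928*g^5 - 1.5528*g^4 + 6.1176*g^3 - 7.9442*g^2 + 5.6382*g - 2.001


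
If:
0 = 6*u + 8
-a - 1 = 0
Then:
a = -1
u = -4/3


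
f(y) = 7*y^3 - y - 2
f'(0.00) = -1.00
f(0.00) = -2.00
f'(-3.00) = 188.00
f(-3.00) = -188.00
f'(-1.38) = 38.99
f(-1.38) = -19.02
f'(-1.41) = 40.75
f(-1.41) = -20.21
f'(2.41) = 120.97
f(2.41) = 93.57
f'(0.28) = 0.65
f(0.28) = -2.13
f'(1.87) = 72.43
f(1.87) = 41.90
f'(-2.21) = 101.57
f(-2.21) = -75.35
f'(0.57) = 5.82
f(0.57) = -1.27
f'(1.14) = 26.29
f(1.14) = 7.23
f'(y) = 21*y^2 - 1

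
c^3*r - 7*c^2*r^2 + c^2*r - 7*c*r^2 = c*(c - 7*r)*(c*r + r)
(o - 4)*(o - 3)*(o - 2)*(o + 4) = o^4 - 5*o^3 - 10*o^2 + 80*o - 96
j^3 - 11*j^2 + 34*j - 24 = (j - 6)*(j - 4)*(j - 1)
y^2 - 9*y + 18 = (y - 6)*(y - 3)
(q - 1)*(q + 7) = q^2 + 6*q - 7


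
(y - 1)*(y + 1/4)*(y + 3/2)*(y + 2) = y^4 + 11*y^3/4 + y^2/8 - 25*y/8 - 3/4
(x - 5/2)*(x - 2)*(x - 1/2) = x^3 - 5*x^2 + 29*x/4 - 5/2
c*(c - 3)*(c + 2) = c^3 - c^2 - 6*c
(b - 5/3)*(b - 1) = b^2 - 8*b/3 + 5/3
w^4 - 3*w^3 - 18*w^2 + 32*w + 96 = (w - 4)^2*(w + 2)*(w + 3)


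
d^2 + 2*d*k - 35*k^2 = (d - 5*k)*(d + 7*k)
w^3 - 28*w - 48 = (w - 6)*(w + 2)*(w + 4)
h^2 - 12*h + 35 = (h - 7)*(h - 5)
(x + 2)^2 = x^2 + 4*x + 4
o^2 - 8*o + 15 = (o - 5)*(o - 3)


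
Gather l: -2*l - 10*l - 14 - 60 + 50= -12*l - 24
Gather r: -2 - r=-r - 2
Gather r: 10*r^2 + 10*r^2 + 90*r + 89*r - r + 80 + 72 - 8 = 20*r^2 + 178*r + 144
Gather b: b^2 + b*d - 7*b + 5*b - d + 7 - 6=b^2 + b*(d - 2) - d + 1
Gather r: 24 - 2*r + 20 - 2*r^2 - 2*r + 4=-2*r^2 - 4*r + 48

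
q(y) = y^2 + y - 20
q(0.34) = -19.54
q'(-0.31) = 0.38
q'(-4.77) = -8.54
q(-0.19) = -20.15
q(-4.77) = -2.02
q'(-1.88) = -2.76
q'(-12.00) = -23.00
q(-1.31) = -19.59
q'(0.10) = 1.20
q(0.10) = -19.89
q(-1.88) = -18.35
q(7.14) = 38.12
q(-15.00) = 190.00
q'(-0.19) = 0.62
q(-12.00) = 112.00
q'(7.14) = 15.28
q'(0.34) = 1.68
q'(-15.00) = -29.00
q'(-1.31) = -1.62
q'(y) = 2*y + 1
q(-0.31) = -20.21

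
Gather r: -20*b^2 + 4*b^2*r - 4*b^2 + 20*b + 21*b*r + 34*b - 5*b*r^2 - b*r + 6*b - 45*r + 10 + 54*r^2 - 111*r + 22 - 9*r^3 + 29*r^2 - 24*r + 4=-24*b^2 + 60*b - 9*r^3 + r^2*(83 - 5*b) + r*(4*b^2 + 20*b - 180) + 36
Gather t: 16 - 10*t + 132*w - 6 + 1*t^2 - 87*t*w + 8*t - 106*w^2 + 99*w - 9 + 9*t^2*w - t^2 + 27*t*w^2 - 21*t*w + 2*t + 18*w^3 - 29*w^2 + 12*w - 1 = 9*t^2*w + t*(27*w^2 - 108*w) + 18*w^3 - 135*w^2 + 243*w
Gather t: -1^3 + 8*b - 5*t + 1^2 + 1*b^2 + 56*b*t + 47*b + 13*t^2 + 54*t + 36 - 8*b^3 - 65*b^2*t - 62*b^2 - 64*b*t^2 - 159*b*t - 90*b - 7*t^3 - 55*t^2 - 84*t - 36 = -8*b^3 - 61*b^2 - 35*b - 7*t^3 + t^2*(-64*b - 42) + t*(-65*b^2 - 103*b - 35)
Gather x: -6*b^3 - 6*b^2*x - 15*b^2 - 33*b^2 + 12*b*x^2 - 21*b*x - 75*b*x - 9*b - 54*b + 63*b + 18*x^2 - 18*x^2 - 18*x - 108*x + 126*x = -6*b^3 - 48*b^2 + 12*b*x^2 + x*(-6*b^2 - 96*b)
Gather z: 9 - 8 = 1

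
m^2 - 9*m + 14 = (m - 7)*(m - 2)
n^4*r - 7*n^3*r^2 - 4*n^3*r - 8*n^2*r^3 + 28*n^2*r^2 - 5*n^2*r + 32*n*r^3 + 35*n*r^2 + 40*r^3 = (n - 5)*(n - 8*r)*(n + r)*(n*r + r)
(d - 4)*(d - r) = d^2 - d*r - 4*d + 4*r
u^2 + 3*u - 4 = (u - 1)*(u + 4)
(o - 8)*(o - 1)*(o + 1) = o^3 - 8*o^2 - o + 8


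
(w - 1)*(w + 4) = w^2 + 3*w - 4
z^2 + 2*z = z*(z + 2)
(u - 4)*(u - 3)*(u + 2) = u^3 - 5*u^2 - 2*u + 24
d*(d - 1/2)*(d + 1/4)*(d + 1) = d^4 + 3*d^3/4 - 3*d^2/8 - d/8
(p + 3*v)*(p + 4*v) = p^2 + 7*p*v + 12*v^2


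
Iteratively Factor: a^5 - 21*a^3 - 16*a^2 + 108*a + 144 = (a - 4)*(a^4 + 4*a^3 - 5*a^2 - 36*a - 36) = (a - 4)*(a - 3)*(a^3 + 7*a^2 + 16*a + 12) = (a - 4)*(a - 3)*(a + 3)*(a^2 + 4*a + 4) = (a - 4)*(a - 3)*(a + 2)*(a + 3)*(a + 2)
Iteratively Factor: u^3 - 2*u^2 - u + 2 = (u + 1)*(u^2 - 3*u + 2) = (u - 2)*(u + 1)*(u - 1)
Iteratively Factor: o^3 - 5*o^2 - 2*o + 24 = (o - 4)*(o^2 - o - 6) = (o - 4)*(o + 2)*(o - 3)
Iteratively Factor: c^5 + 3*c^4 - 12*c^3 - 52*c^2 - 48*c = (c + 2)*(c^4 + c^3 - 14*c^2 - 24*c) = (c - 4)*(c + 2)*(c^3 + 5*c^2 + 6*c) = (c - 4)*(c + 2)*(c + 3)*(c^2 + 2*c) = (c - 4)*(c + 2)^2*(c + 3)*(c)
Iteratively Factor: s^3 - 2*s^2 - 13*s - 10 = (s - 5)*(s^2 + 3*s + 2) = (s - 5)*(s + 2)*(s + 1)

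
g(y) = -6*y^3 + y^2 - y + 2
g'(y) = -18*y^2 + 2*y - 1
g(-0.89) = 7.91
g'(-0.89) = -17.04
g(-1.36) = 20.30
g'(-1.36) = -37.01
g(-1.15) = 13.60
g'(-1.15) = -27.10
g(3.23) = -192.99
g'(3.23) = -182.33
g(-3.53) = 281.91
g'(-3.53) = -232.36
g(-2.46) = 99.83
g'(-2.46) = -114.85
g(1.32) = -11.38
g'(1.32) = -29.72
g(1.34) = -11.98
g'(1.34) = -30.64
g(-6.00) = 1340.00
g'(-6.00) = -661.00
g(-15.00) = 20492.00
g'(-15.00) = -4081.00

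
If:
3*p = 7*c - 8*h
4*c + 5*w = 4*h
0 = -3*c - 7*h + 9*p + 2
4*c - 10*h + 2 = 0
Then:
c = 3/4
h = 1/2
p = 5/12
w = -1/5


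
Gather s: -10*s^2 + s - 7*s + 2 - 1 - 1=-10*s^2 - 6*s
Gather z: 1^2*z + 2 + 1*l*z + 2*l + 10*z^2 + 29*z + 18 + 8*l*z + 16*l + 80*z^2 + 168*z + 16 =18*l + 90*z^2 + z*(9*l + 198) + 36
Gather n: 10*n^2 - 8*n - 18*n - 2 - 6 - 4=10*n^2 - 26*n - 12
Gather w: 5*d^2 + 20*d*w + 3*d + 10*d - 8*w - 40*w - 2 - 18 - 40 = 5*d^2 + 13*d + w*(20*d - 48) - 60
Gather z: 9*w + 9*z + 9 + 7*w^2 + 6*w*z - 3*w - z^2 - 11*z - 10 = 7*w^2 + 6*w - z^2 + z*(6*w - 2) - 1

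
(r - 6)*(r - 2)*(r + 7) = r^3 - r^2 - 44*r + 84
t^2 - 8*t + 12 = (t - 6)*(t - 2)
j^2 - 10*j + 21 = (j - 7)*(j - 3)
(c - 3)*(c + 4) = c^2 + c - 12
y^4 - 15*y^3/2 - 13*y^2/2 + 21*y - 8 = (y - 8)*(y - 1)*(y - 1/2)*(y + 2)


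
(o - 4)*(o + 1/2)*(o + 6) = o^3 + 5*o^2/2 - 23*o - 12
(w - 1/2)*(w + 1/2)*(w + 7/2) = w^3 + 7*w^2/2 - w/4 - 7/8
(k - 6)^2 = k^2 - 12*k + 36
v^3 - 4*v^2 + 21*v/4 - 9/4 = (v - 3/2)^2*(v - 1)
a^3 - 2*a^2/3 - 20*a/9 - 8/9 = (a - 2)*(a + 2/3)^2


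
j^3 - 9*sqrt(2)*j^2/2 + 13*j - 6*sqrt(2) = (j - 2*sqrt(2))*(j - 3*sqrt(2)/2)*(j - sqrt(2))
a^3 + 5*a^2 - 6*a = a*(a - 1)*(a + 6)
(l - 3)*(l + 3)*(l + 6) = l^3 + 6*l^2 - 9*l - 54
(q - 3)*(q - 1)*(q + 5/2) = q^3 - 3*q^2/2 - 7*q + 15/2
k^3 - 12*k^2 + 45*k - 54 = (k - 6)*(k - 3)^2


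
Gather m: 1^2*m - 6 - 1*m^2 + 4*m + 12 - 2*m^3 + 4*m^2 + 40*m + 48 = -2*m^3 + 3*m^2 + 45*m + 54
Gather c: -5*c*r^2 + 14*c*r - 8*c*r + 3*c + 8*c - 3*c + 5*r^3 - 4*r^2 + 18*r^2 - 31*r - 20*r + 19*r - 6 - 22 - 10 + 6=c*(-5*r^2 + 6*r + 8) + 5*r^3 + 14*r^2 - 32*r - 32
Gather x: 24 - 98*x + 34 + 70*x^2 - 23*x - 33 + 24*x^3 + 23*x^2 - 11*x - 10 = 24*x^3 + 93*x^2 - 132*x + 15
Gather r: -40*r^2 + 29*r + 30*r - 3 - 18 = -40*r^2 + 59*r - 21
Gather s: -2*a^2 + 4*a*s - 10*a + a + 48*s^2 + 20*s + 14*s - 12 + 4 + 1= -2*a^2 - 9*a + 48*s^2 + s*(4*a + 34) - 7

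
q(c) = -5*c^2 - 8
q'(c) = -10*c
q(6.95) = -249.51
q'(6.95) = -69.50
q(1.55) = -20.01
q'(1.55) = -15.50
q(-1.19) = -15.08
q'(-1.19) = 11.90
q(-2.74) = -45.54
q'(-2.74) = 27.40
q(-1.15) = -14.61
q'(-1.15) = 11.50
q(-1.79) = -24.02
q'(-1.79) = 17.90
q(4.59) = -113.34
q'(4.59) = -45.90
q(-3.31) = -62.78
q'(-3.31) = 33.10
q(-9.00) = -413.00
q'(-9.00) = 90.00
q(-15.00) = -1133.00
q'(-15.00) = 150.00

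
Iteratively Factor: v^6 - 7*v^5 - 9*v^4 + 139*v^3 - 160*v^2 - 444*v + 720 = (v - 3)*(v^5 - 4*v^4 - 21*v^3 + 76*v^2 + 68*v - 240) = (v - 3)^2*(v^4 - v^3 - 24*v^2 + 4*v + 80) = (v - 5)*(v - 3)^2*(v^3 + 4*v^2 - 4*v - 16) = (v - 5)*(v - 3)^2*(v + 2)*(v^2 + 2*v - 8) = (v - 5)*(v - 3)^2*(v - 2)*(v + 2)*(v + 4)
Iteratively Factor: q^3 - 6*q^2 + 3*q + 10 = (q + 1)*(q^2 - 7*q + 10) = (q - 2)*(q + 1)*(q - 5)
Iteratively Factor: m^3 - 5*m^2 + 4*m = (m - 1)*(m^2 - 4*m) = m*(m - 1)*(m - 4)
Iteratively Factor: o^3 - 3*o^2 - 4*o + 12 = (o - 3)*(o^2 - 4) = (o - 3)*(o - 2)*(o + 2)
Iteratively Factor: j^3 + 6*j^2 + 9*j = (j + 3)*(j^2 + 3*j) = j*(j + 3)*(j + 3)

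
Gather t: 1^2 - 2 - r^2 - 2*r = -r^2 - 2*r - 1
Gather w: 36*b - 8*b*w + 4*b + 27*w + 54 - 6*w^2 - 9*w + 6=40*b - 6*w^2 + w*(18 - 8*b) + 60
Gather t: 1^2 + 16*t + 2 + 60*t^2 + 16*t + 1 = 60*t^2 + 32*t + 4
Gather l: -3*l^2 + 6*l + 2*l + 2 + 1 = -3*l^2 + 8*l + 3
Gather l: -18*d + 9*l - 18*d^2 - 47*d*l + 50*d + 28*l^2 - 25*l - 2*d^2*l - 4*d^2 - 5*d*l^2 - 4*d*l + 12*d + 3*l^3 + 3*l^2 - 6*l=-22*d^2 + 44*d + 3*l^3 + l^2*(31 - 5*d) + l*(-2*d^2 - 51*d - 22)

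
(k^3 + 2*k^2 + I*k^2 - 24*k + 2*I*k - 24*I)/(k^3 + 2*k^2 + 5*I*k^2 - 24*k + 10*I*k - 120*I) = (k + I)/(k + 5*I)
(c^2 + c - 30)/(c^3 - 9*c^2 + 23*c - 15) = (c + 6)/(c^2 - 4*c + 3)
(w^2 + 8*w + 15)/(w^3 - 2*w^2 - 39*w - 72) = (w + 5)/(w^2 - 5*w - 24)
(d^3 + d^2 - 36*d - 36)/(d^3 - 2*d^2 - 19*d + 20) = (d^3 + d^2 - 36*d - 36)/(d^3 - 2*d^2 - 19*d + 20)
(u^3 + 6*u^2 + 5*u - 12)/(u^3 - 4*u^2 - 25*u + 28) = (u + 3)/(u - 7)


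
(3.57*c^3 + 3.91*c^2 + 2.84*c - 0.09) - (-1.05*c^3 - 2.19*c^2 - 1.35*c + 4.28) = 4.62*c^3 + 6.1*c^2 + 4.19*c - 4.37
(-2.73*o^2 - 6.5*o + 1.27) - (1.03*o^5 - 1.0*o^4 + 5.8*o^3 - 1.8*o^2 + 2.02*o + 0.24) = -1.03*o^5 + 1.0*o^4 - 5.8*o^3 - 0.93*o^2 - 8.52*o + 1.03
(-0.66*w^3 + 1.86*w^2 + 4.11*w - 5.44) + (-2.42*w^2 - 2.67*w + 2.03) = -0.66*w^3 - 0.56*w^2 + 1.44*w - 3.41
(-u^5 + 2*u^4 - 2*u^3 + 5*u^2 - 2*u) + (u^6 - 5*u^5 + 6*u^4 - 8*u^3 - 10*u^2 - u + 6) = u^6 - 6*u^5 + 8*u^4 - 10*u^3 - 5*u^2 - 3*u + 6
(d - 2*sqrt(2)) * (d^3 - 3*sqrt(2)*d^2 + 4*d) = d^4 - 5*sqrt(2)*d^3 + 16*d^2 - 8*sqrt(2)*d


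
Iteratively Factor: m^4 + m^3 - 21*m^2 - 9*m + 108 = (m - 3)*(m^3 + 4*m^2 - 9*m - 36) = (m - 3)^2*(m^2 + 7*m + 12) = (m - 3)^2*(m + 3)*(m + 4)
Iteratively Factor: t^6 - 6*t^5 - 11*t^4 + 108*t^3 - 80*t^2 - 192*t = (t)*(t^5 - 6*t^4 - 11*t^3 + 108*t^2 - 80*t - 192) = t*(t + 4)*(t^4 - 10*t^3 + 29*t^2 - 8*t - 48) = t*(t - 3)*(t + 4)*(t^3 - 7*t^2 + 8*t + 16) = t*(t - 4)*(t - 3)*(t + 4)*(t^2 - 3*t - 4) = t*(t - 4)^2*(t - 3)*(t + 4)*(t + 1)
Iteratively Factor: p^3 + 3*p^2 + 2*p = (p + 2)*(p^2 + p) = (p + 1)*(p + 2)*(p)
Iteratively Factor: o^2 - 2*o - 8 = (o + 2)*(o - 4)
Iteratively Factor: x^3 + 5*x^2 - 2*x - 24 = (x + 3)*(x^2 + 2*x - 8) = (x + 3)*(x + 4)*(x - 2)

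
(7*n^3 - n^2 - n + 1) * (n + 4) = 7*n^4 + 27*n^3 - 5*n^2 - 3*n + 4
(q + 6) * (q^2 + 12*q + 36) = q^3 + 18*q^2 + 108*q + 216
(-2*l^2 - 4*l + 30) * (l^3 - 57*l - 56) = -2*l^5 - 4*l^4 + 144*l^3 + 340*l^2 - 1486*l - 1680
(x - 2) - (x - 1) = -1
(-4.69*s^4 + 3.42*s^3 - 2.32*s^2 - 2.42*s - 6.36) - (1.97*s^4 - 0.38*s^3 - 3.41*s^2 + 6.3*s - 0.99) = -6.66*s^4 + 3.8*s^3 + 1.09*s^2 - 8.72*s - 5.37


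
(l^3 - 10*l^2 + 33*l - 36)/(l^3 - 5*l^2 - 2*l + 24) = (l - 3)/(l + 2)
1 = 1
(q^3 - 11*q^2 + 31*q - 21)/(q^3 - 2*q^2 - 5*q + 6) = (q - 7)/(q + 2)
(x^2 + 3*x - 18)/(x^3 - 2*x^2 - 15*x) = (-x^2 - 3*x + 18)/(x*(-x^2 + 2*x + 15))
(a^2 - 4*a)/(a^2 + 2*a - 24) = a/(a + 6)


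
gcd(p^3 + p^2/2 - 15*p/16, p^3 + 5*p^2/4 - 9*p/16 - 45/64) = p^2 + p/2 - 15/16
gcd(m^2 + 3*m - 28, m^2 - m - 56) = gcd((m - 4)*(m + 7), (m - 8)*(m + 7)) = m + 7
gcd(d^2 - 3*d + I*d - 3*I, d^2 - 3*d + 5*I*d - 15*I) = d - 3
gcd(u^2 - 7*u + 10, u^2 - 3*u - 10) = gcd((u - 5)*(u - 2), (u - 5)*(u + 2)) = u - 5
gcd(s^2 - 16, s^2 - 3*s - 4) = s - 4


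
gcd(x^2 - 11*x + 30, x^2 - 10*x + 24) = x - 6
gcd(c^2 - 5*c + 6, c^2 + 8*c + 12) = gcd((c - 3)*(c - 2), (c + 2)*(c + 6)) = 1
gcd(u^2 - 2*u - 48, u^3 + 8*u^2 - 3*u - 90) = u + 6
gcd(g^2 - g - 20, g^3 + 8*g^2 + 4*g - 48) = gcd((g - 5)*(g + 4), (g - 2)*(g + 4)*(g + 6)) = g + 4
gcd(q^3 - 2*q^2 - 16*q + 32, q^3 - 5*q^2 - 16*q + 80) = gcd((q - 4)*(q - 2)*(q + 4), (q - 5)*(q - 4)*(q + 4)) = q^2 - 16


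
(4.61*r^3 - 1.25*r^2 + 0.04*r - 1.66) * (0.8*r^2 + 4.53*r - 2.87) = 3.688*r^5 + 19.8833*r^4 - 18.8612*r^3 + 2.4407*r^2 - 7.6346*r + 4.7642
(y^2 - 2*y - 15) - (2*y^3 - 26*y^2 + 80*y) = -2*y^3 + 27*y^2 - 82*y - 15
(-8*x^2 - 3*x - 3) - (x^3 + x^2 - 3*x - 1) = -x^3 - 9*x^2 - 2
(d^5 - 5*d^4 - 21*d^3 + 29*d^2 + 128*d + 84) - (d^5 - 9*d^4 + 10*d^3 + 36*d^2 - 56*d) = 4*d^4 - 31*d^3 - 7*d^2 + 184*d + 84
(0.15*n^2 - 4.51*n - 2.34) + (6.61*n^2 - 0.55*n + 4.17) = 6.76*n^2 - 5.06*n + 1.83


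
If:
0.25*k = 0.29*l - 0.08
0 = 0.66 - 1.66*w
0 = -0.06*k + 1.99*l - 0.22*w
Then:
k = -0.28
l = 0.04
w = 0.40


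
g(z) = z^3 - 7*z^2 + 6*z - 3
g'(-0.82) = 19.50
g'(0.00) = 6.00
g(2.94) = -20.45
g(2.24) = -13.44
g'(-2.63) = 63.57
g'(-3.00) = 75.00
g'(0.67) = -2.03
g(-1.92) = -47.40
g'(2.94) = -9.23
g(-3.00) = -111.00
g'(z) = 3*z^2 - 14*z + 6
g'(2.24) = -10.31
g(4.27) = -27.16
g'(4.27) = 0.92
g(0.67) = -1.82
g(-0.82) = -13.18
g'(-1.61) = 36.32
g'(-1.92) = 43.94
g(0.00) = -3.00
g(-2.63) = -85.39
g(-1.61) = -34.98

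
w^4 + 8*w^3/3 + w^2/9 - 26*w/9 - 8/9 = (w - 1)*(w + 1/3)*(w + 4/3)*(w + 2)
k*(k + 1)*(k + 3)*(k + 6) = k^4 + 10*k^3 + 27*k^2 + 18*k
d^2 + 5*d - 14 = (d - 2)*(d + 7)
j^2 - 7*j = j*(j - 7)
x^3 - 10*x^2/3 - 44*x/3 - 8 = (x - 6)*(x + 2/3)*(x + 2)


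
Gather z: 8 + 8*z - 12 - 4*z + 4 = 4*z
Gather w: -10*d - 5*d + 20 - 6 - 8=6 - 15*d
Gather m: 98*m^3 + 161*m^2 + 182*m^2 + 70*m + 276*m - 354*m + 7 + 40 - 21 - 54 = 98*m^3 + 343*m^2 - 8*m - 28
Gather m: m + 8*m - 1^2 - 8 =9*m - 9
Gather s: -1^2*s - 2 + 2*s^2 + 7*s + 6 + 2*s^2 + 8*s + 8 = 4*s^2 + 14*s + 12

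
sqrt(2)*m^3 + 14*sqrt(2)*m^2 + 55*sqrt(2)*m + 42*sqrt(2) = (m + 6)*(m + 7)*(sqrt(2)*m + sqrt(2))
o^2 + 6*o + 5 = (o + 1)*(o + 5)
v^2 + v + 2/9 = (v + 1/3)*(v + 2/3)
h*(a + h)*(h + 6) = a*h^2 + 6*a*h + h^3 + 6*h^2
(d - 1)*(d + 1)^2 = d^3 + d^2 - d - 1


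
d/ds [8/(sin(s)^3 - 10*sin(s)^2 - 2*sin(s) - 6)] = 8*(-3*sin(s)^2 + 20*sin(s) + 2)*cos(s)/(sin(s)^3 - 10*sin(s)^2 - 2*sin(s) - 6)^2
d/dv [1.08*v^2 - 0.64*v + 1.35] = 2.16*v - 0.64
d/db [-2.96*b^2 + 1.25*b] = 1.25 - 5.92*b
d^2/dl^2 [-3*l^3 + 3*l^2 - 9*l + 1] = 6 - 18*l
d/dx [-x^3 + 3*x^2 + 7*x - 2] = -3*x^2 + 6*x + 7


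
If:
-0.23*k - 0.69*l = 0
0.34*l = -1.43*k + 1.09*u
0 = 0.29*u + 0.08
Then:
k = -0.23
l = 0.08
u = -0.28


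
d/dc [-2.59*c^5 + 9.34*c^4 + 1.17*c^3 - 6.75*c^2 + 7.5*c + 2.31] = -12.95*c^4 + 37.36*c^3 + 3.51*c^2 - 13.5*c + 7.5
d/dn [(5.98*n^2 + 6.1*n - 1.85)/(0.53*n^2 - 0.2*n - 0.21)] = (-4.429*n^2 - 0.5506*n - 1.651)/(0.2809*n^4 - 0.212*n^3 - 0.1826*n^2 + 0.084*n + 0.0441)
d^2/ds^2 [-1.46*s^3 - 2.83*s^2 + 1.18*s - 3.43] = -8.76*s - 5.66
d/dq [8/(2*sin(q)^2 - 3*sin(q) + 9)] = 8*(3 - 4*sin(q))*cos(q)/(-3*sin(q) - cos(2*q) + 10)^2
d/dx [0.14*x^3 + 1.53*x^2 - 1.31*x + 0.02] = 0.42*x^2 + 3.06*x - 1.31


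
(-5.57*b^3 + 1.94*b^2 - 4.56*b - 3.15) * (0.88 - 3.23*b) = 17.9911*b^4 - 11.1678*b^3 + 16.436*b^2 + 6.1617*b - 2.772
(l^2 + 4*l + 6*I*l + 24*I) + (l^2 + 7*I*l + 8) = 2*l^2 + 4*l + 13*I*l + 8 + 24*I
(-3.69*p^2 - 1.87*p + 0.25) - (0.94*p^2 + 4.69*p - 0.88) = -4.63*p^2 - 6.56*p + 1.13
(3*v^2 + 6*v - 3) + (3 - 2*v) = 3*v^2 + 4*v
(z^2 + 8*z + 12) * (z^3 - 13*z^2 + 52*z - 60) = z^5 - 5*z^4 - 40*z^3 + 200*z^2 + 144*z - 720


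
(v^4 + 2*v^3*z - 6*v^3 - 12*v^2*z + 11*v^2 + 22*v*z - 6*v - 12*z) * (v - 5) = v^5 + 2*v^4*z - 11*v^4 - 22*v^3*z + 41*v^3 + 82*v^2*z - 61*v^2 - 122*v*z + 30*v + 60*z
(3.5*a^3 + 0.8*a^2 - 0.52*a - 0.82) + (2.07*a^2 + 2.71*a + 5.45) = 3.5*a^3 + 2.87*a^2 + 2.19*a + 4.63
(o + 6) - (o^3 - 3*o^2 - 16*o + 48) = -o^3 + 3*o^2 + 17*o - 42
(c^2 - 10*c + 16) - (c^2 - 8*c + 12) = 4 - 2*c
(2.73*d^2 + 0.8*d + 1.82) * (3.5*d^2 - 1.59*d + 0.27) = 9.555*d^4 - 1.5407*d^3 + 5.8351*d^2 - 2.6778*d + 0.4914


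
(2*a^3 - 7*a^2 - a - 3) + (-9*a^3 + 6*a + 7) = -7*a^3 - 7*a^2 + 5*a + 4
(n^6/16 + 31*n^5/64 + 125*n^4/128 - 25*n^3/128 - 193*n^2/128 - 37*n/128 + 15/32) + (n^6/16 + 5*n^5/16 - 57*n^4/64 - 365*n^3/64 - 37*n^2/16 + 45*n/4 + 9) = n^6/8 + 51*n^5/64 + 11*n^4/128 - 755*n^3/128 - 489*n^2/128 + 1403*n/128 + 303/32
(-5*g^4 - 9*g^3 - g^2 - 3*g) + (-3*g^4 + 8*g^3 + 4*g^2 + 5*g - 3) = -8*g^4 - g^3 + 3*g^2 + 2*g - 3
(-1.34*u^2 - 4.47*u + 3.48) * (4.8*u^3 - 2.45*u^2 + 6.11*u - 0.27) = -6.432*u^5 - 18.173*u^4 + 19.4681*u^3 - 35.4759*u^2 + 22.4697*u - 0.9396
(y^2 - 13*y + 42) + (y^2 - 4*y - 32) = 2*y^2 - 17*y + 10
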